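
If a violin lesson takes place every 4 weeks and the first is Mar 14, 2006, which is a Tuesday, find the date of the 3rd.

The 3rd occurrence is 2 intervals after the first: 2 × 28 = 56 days after Mar 14, 2006.
Mar has 31 days — 17 days to the end of Mar leaves 39.
Apr has 30 days (9 left).
9 days into May → May 9, 2006.

May 9, 2006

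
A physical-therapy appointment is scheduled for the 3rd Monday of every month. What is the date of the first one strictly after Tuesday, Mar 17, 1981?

Mar 1981 starts on a Sunday; its first Monday is the 2nd, so the 3rd Monday is the 16th — Mar 16, 1981.
That is not after Mar 17, 1981, so look at Apr 1981.
Apr 1981 starts on a Wednesday; its first Monday is the 6th, so the 3rd Monday is the 20th — Apr 20, 1981.

Apr 20, 1981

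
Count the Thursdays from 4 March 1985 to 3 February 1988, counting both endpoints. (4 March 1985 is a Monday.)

4 March 1985 is a Monday; the first Thursday on or after it is 7 March 1985 (3 days later).
From 7 March 1985 to 3 February 1988: 299 + 365 + 365 + 34 = 1063 days (rest of 1985, 1986, 1987, to 3 February 1988 in 1988).
1063 ÷ 7 = 151 full weeks with remainder 6, so 151 more Thursdays after the first → 152.

152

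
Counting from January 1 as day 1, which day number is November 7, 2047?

Days in months before November: 31 + 28 + 31 + 30 + 31 + 30 + 31 + 31 + 30 + 31 = 304.
Plus 7 days into November → day 311.

311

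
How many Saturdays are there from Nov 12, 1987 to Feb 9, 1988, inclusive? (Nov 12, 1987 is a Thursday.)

Nov 12, 1987 is a Thursday; the first Saturday on or after it is Nov 14, 1987 (2 days later).
From Nov 14, 1987 to Feb 9, 1988: 16 + 31 + 31 + 9 = 87 days (rest of Nov, Dec, Jan, Feb).
87 ÷ 7 = 12 full weeks with remainder 3, so 12 more Saturdays after the first → 13.

13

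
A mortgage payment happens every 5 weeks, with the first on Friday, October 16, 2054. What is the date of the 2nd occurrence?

The 2nd occurrence is 1 interval after the first: 1 × 35 = 35 days after October 16, 2054.
October has 31 days — 15 days to the end of October leaves 20.
20 days into November → November 20, 2054.

November 20, 2054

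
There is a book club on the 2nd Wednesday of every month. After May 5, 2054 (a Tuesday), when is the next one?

May 2054 starts on a Friday; its first Wednesday is the 6th, so the 2nd Wednesday is the 13th — May 13, 2054.
May 13, 2054 is after May 5, 2054, so that is the next one.

May 13, 2054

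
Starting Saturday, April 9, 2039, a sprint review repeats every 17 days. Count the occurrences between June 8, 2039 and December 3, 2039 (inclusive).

11

Occurrences land 17·i days after April 9, 2039 for i = 0, 1, 2, …
June 8, 2039 is 60 days after the start; 60 ÷ 17 = 3 remainder 9; since the remainder is 9, round up to i = 4. First occurrence in the window: #5 on June 16, 2039 (4×17 = 68 days in).
December 3, 2039 is 238 days after the start; 238 ÷ 17 = 14 remainder 0. Last occurrence in the window: #15 on December 3, 2039.
Occurrences #5 through #15: 11 in total.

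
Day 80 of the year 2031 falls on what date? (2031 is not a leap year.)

January has 31 days (80 − 31 = 49 remain).
February has 28 days (49 − 28 = 21 remain).
21 into March → March 21.

March 21, 2031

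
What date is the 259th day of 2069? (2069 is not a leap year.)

January has 31 days (259 − 31 = 228 remain).
February has 28 days (228 − 28 = 200 remain).
March has 31 days (200 − 31 = 169 remain).
April has 30 days (169 − 30 = 139 remain).
May has 31 days (139 − 31 = 108 remain).
June has 30 days (108 − 30 = 78 remain).
July has 31 days (78 − 31 = 47 remain).
August has 31 days (47 − 31 = 16 remain).
16 into September → September 16.

September 16, 2069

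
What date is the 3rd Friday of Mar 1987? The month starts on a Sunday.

Mar 1987 begins on a Sunday, so the first Friday is Mar 6 (5 days later).
The 3rd Friday is 2 weeks later: 6 + 14 = 20.

Mar 20, 1987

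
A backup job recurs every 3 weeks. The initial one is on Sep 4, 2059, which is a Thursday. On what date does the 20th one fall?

The 20th occurrence is 19 intervals after the first: 19 × 21 = 399 days after Sep 4, 2059.
Sep has 30 days — 26 days to the end of Sep leaves 373.
Oct has 31 days (342 left).
Nov has 30 days (312 left).
Dec has 31 days (281 left).
Jan has 31 days (250 left).
Feb has 29 days (221 left).
Mar has 31 days (190 left).
Apr has 30 days (160 left).
May has 31 days (129 left).
Jun has 30 days (99 left).
Jul has 31 days (68 left).
Aug has 31 days (37 left).
Sep has 30 days (7 left).
7 days into Oct → Oct 7, 2060.

Oct 7, 2060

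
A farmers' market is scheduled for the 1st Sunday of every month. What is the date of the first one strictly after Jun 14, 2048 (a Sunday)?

Jul 5, 2048

Jun 2048 starts on a Monday, so its 1st Sunday is Jun 7, 2048 (6 days in).
That is not after Jun 14, 2048, so look at Jul 2048.
Jul 2048 starts on a Wednesday, so its 1st Sunday is Jul 5, 2048 (4 days in).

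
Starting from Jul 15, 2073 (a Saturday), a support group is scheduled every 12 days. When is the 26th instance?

The 26th occurrence is 25 intervals after the first: 25 × 12 = 300 days after Jul 15, 2073.
Jul has 31 days — 16 days to the end of Jul leaves 284.
Aug has 31 days (253 left).
Sep has 30 days (223 left).
Oct has 31 days (192 left).
Nov has 30 days (162 left).
Dec has 31 days (131 left).
Jan has 31 days (100 left).
Feb has 28 days (72 left).
Mar has 31 days (41 left).
Apr has 30 days (11 left).
11 days into May → May 11, 2074.

May 11, 2074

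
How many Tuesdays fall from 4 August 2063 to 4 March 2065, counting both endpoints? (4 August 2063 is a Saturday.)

83

4 August 2063 is a Saturday; the first Tuesday on or after it is 7 August 2063 (3 days later).
From 7 August 2063 to 4 March 2065: 146 + 366 + 63 = 575 days (rest of 2063, 2064, to 4 March 2065 in 2065).
575 ÷ 7 = 82 full weeks with remainder 1, so 82 more Tuesdays after the first → 83.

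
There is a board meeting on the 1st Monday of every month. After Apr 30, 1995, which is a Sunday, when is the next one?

May 1, 1995

Apr 1995 starts on a Saturday, so its 1st Monday is Apr 3, 1995 (2 days in).
That is not after Apr 30, 1995, so look at May 1995.
May 1995 starts on a Monday, so its 1st Monday is May 1, 1995.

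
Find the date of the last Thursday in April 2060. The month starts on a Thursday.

April 2060 begins on a Thursday, so the first Thursday is April 1.
April 2060 has 30 days. Adding weeks: 1, 8, 15, 22, 29 — the last one ≤ 30 is the 29th.

29 April 2060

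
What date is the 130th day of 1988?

Jan has 31 days (130 − 31 = 99 remain).
Feb has 29 days (99 − 29 = 70 remain).
Mar has 31 days (70 − 31 = 39 remain).
Apr has 30 days (39 − 30 = 9 remain).
9 into May → May 9.

May 9, 1988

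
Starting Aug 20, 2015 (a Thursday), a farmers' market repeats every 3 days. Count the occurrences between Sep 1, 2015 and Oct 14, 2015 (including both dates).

Occurrences land 3·i days after Aug 20, 2015 for i = 0, 1, 2, …
Sep 1, 2015 is 12 days after the start; 12 ÷ 3 = 4 remainder 0. First occurrence in the window: #5 on Sep 1, 2015 (4×3 = 12 days in).
Oct 14, 2015 is 55 days after the start; 55 ÷ 3 = 18 remainder 1. Last occurrence in the window: #19 on Oct 13, 2015.
Occurrences #5 through #19: 15 in total.

15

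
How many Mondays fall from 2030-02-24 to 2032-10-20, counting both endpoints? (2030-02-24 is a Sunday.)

139

2030-02-24 is a Sunday; the first Monday on or after it is 2030-02-25 (1 day later).
From 2030-02-25 to 2032-10-20: 309 + 365 + 294 = 968 days (rest of 2030, 2031, to 2032-10-20 in 2032).
968 ÷ 7 = 138 full weeks with remainder 2, so 138 more Mondays after the first → 139.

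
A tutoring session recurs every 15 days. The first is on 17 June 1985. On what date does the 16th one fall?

The 16th occurrence is 15 intervals after the first: 15 × 15 = 225 days after 17 June 1985.
June has 30 days — 13 days to the end of June leaves 212.
July has 31 days (181 left).
August has 31 days (150 left).
September has 30 days (120 left).
October has 31 days (89 left).
November has 30 days (59 left).
December has 31 days (28 left).
28 days into January → 28 January 1986.

28 January 1986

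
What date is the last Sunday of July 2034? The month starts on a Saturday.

July 2034 begins on a Saturday, so the first Sunday is July 2 (1 day later).
July 2034 has 31 days. Adding weeks: 2, 9, 16, 23, 30 — the last one ≤ 31 is the 30th.

July 30, 2034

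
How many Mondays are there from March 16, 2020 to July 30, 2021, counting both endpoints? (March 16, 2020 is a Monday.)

March 16, 2020 is a Monday; the first Monday on or after it is March 16, 2020.
From March 16, 2020 to July 30, 2021: 290 + 211 = 501 days (rest of 2020, to July 30, 2021 in 2021).
501 ÷ 7 = 71 full weeks with remainder 4, so 71 more Mondays after the first → 72.

72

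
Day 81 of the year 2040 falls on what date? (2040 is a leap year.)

Mar 21, 2040

Jan has 31 days (81 − 31 = 50 remain).
Feb has 29 days (50 − 29 = 21 remain).
21 into Mar → Mar 21.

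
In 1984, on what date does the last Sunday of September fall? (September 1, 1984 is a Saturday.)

September 1984 begins on a Saturday, so the first Sunday is September 2 (1 day later).
September 1984 has 30 days. Adding weeks: 2, 9, 16, 23, 30 — the last one ≤ 30 is the 30th.

30 September 1984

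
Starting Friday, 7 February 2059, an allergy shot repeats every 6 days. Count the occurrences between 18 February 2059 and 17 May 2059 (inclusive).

Occurrences land 6·i days after 7 February 2059 for i = 0, 1, 2, …
18 February 2059 is 11 days after the start; 11 ÷ 6 = 1 remainder 5; since the remainder is 5, round up to i = 2. First occurrence in the window: #3 on 19 February 2059 (2×6 = 12 days in).
17 May 2059 is 99 days after the start; 99 ÷ 6 = 16 remainder 3. Last occurrence in the window: #17 on 14 May 2059.
Occurrences #3 through #17: 15 in total.

15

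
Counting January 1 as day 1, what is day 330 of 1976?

January has 31 days (330 − 31 = 299 remain).
February has 29 days (299 − 29 = 270 remain).
March has 31 days (270 − 31 = 239 remain).
April has 30 days (239 − 30 = 209 remain).
May has 31 days (209 − 31 = 178 remain).
June has 30 days (178 − 30 = 148 remain).
July has 31 days (148 − 31 = 117 remain).
August has 31 days (117 − 31 = 86 remain).
September has 30 days (86 − 30 = 56 remain).
October has 31 days (56 − 31 = 25 remain).
25 into November → November 25.

1976-11-25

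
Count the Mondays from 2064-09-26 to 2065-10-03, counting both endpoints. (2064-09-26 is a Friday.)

53

2064-09-26 is a Friday; the first Monday on or after it is 2064-09-29 (3 days later).
From 2064-09-29 to 2065-10-03: 93 + 276 = 369 days (rest of 2064, to 2065-10-03 in 2065).
369 ÷ 7 = 52 full weeks with remainder 5, so 52 more Mondays after the first → 53.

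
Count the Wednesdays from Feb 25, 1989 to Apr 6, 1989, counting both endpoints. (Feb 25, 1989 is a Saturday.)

6

Feb 25, 1989 is a Saturday; the first Wednesday on or after it is Mar 1, 1989 (4 days later).
From Mar 1, 1989 to Apr 6, 1989: 30 + 6 = 36 days (rest of Mar, Apr).
36 ÷ 7 = 5 full weeks with remainder 1, so 5 more Wednesdays after the first → 6.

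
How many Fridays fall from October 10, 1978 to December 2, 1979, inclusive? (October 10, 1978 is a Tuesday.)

October 10, 1978 is a Tuesday; the first Friday on or after it is October 13, 1978 (3 days later).
From October 13, 1978 to December 2, 1979: 79 + 336 = 415 days (rest of 1978, to December 2, 1979 in 1979).
415 ÷ 7 = 59 full weeks with remainder 2, so 59 more Fridays after the first → 60.

60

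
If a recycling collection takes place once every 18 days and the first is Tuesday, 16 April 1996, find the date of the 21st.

The 21st occurrence is 20 intervals after the first: 20 × 18 = 360 days after 16 April 1996.
April has 30 days — 14 days to the end of April leaves 346.
May has 31 days (315 left).
June has 30 days (285 left).
July has 31 days (254 left).
August has 31 days (223 left).
September has 30 days (193 left).
October has 31 days (162 left).
November has 30 days (132 left).
December has 31 days (101 left).
January has 31 days (70 left).
February has 28 days (42 left).
March has 31 days (11 left).
11 days into April → 11 April 1997.

11 April 1997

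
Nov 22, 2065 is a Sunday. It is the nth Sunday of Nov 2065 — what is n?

Day 22 falls in week ⌈22/7⌉ of the month.
Days 1–7 hold the 1st Sunday, 8–14 the 2nd, 15–21 the 3rd, 22–28 the 4th, 29–31 the 5th.
22 is in the range for the 4th.

4th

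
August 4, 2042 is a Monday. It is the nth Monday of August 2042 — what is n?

Day 4 falls in week ⌈4/7⌉ of the month.
Days 1–7 hold the 1st Monday, 8–14 the 2nd, 15–21 the 3rd, 22–28 the 4th, 29–31 the 5th.
4 is in the range for the 1st.

1st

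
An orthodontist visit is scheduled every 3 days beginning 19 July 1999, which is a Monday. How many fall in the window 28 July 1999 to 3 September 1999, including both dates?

Occurrences land 3·i days after 19 July 1999 for i = 0, 1, 2, …
28 July 1999 is 9 days after the start; 9 ÷ 3 = 3 remainder 0. First occurrence in the window: #4 on 28 July 1999 (3×3 = 9 days in).
3 September 1999 is 46 days after the start; 46 ÷ 3 = 15 remainder 1. Last occurrence in the window: #16 on 2 September 1999.
Occurrences #4 through #16: 13 in total.

13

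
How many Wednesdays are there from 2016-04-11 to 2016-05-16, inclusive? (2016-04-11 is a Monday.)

5

2016-04-11 is a Monday; the first Wednesday on or after it is 2016-04-13 (2 days later).
From 2016-04-13 to 2016-05-16: 17 + 16 = 33 days (rest of April, May).
33 ÷ 7 = 4 full weeks with remainder 5, so 4 more Wednesdays after the first → 5.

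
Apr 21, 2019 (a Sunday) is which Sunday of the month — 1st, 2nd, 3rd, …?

Day 21 falls in week ⌈21/7⌉ of the month.
Days 1–7 hold the 1st Sunday, 8–14 the 2nd, 15–21 the 3rd, 22–28 the 4th, 29–31 the 5th.
21 is in the range for the 3rd.

3rd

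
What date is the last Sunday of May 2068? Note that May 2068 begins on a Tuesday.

May 27, 2068

May 2068 begins on a Tuesday, so the first Sunday is May 6 (5 days later).
May 2068 has 31 days. Adding weeks: 6, 13, 20, 27 — the last one ≤ 31 is the 27th.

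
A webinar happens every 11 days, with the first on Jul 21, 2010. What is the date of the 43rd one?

Oct 26, 2011

The 43rd occurrence is 42 intervals after the first: 42 × 11 = 462 days after Jul 21, 2010.
Jul has 31 days — 10 days to the end of Jul leaves 452.
From end of Jul to end of 2010 is 153 days (299 left).
Jan has 31 days (268 left).
Feb has 28 days (240 left).
Mar has 31 days (209 left).
Apr has 30 days (179 left).
May has 31 days (148 left).
Jun has 30 days (118 left).
Jul has 31 days (87 left).
Aug has 31 days (56 left).
Sep has 30 days (26 left).
26 days into Oct → Oct 26, 2011.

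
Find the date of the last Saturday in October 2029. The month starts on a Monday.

October 2029 begins on a Monday, so the first Saturday is October 6 (5 days later).
October 2029 has 31 days. Adding weeks: 6, 13, 20, 27 — the last one ≤ 31 is the 27th.

October 27, 2029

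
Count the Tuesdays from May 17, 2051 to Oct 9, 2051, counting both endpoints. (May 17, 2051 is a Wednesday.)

May 17, 2051 is a Wednesday; the first Tuesday on or after it is May 23, 2051 (6 days later).
From May 23, 2051 to Oct 9, 2051: 8 + 30 + 31 + 31 + 30 + 9 = 139 days (rest of May, Jun, Jul, Aug, Sep, Oct).
139 ÷ 7 = 19 full weeks with remainder 6, so 19 more Tuesdays after the first → 20.

20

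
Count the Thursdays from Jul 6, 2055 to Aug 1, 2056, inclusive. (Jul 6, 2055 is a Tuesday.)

Jul 6, 2055 is a Tuesday; the first Thursday on or after it is Jul 8, 2055 (2 days later).
From Jul 8, 2055 to Aug 1, 2056: 176 + 214 = 390 days (rest of 2055, to Aug 1, 2056 in 2056).
390 ÷ 7 = 55 full weeks with remainder 5, so 55 more Thursdays after the first → 56.

56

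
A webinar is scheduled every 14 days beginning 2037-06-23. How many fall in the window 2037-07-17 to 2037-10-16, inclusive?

7

Occurrences land 14·i days after 2037-06-23 for i = 0, 1, 2, …
2037-07-17 is 24 days after the start; 24 ÷ 14 = 1 remainder 10; since the remainder is 10, round up to i = 2. First occurrence in the window: #3 on 2037-07-21 (2×14 = 28 days in).
2037-10-16 is 115 days after the start; 115 ÷ 14 = 8 remainder 3. Last occurrence in the window: #9 on 2037-10-13.
Occurrences #3 through #9: 7 in total.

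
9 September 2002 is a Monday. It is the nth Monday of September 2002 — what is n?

2nd

Day 9 falls in week ⌈9/7⌉ of the month.
Days 1–7 hold the 1st Monday, 8–14 the 2nd, 15–21 the 3rd, 22–28 the 4th, 29–31 the 5th.
9 is in the range for the 2nd.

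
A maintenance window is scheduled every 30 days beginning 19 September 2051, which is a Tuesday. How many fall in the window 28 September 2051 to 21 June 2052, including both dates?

9

Occurrences land 30·i days after 19 September 2051 for i = 0, 1, 2, …
28 September 2051 is 9 days after the start; 9 ÷ 30 = 0 remainder 9; since the remainder is 9, round up to i = 1. First occurrence in the window: #2 on 19 October 2051 (1×30 = 30 days in).
21 June 2052 is 276 days after the start; 276 ÷ 30 = 9 remainder 6. Last occurrence in the window: #10 on 15 June 2052.
Occurrences #2 through #10: 9 in total.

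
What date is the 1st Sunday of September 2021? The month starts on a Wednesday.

September 2021 begins on a Wednesday, so the first Sunday is September 5 (4 days later).

September 5, 2021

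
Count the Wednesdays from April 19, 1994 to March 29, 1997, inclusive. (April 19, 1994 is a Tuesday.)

154

April 19, 1994 is a Tuesday; the first Wednesday on or after it is April 20, 1994 (1 day later).
From April 20, 1994 to March 29, 1997: 255 + 365 + 366 + 88 = 1074 days (rest of 1994, 1995, 1996, to March 29, 1997 in 1997).
1074 ÷ 7 = 153 full weeks with remainder 3, so 153 more Wednesdays after the first → 154.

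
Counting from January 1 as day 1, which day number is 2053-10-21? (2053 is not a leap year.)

294

Days in months before October: 31 + 28 + 31 + 30 + 31 + 30 + 31 + 31 + 30 = 273.
Plus 21 days into October → day 294.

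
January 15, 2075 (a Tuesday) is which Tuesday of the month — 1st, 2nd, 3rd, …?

3rd

Day 15 falls in week ⌈15/7⌉ of the month.
Days 1–7 hold the 1st Tuesday, 8–14 the 2nd, 15–21 the 3rd, 22–28 the 4th, 29–31 the 5th.
15 is in the range for the 3rd.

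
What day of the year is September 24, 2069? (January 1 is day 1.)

267

Days in months before September: 31 + 28 + 31 + 30 + 31 + 30 + 31 + 31 = 243.
Plus 24 days into September → day 267.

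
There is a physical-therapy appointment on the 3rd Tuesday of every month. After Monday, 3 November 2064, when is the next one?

18 November 2064

November 2064 starts on a Saturday; its first Tuesday is the 4th, so the 3rd Tuesday is the 18th — 18 November 2064.
18 November 2064 is after 3 November 2064, so that is the next one.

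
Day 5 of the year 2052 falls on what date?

5 January 2052

5 into January → January 5.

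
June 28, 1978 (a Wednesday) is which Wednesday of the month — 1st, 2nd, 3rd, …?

4th

Day 28 falls in week ⌈28/7⌉ of the month.
Days 1–7 hold the 1st Wednesday, 8–14 the 2nd, 15–21 the 3rd, 22–28 the 4th, 29–31 the 5th.
28 is in the range for the 4th.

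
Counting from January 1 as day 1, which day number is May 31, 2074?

Days in months before May: 31 + 28 + 31 + 30 = 120.
Plus 31 days into May → day 151.

151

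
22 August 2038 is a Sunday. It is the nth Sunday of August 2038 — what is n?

Day 22 falls in week ⌈22/7⌉ of the month.
Days 1–7 hold the 1st Sunday, 8–14 the 2nd, 15–21 the 3rd, 22–28 the 4th, 29–31 the 5th.
22 is in the range for the 4th.

4th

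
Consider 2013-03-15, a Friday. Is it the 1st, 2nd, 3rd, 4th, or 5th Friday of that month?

3rd

Day 15 falls in week ⌈15/7⌉ of the month.
Days 1–7 hold the 1st Friday, 8–14 the 2nd, 15–21 the 3rd, 22–28 the 4th, 29–31 the 5th.
15 is in the range for the 3rd.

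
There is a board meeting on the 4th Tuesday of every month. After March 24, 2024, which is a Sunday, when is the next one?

March 26, 2024

March 2024 starts on a Friday; its first Tuesday is the 5th, so the 4th Tuesday is the 26th — March 26, 2024.
March 26, 2024 is after March 24, 2024, so that is the next one.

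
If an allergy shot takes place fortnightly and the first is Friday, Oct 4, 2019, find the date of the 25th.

The 25th occurrence is 24 intervals after the first: 24 × 14 = 336 days after Oct 4, 2019.
Oct has 31 days — 27 days to the end of Oct leaves 309.
Nov has 30 days (279 left).
Dec has 31 days (248 left).
Jan has 31 days (217 left).
Feb has 29 days (188 left).
Mar has 31 days (157 left).
Apr has 30 days (127 left).
May has 31 days (96 left).
Jun has 30 days (66 left).
Jul has 31 days (35 left).
Aug has 31 days (4 left).
4 days into Sep → Sep 4, 2020.

Sep 4, 2020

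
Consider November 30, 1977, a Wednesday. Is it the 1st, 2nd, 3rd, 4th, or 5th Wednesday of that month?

Day 30 falls in week ⌈30/7⌉ of the month.
Days 1–7 hold the 1st Wednesday, 8–14 the 2nd, 15–21 the 3rd, 22–28 the 4th, 29–31 the 5th.
30 is in the range for the 5th.

5th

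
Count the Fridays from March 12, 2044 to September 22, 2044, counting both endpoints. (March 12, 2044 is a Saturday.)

March 12, 2044 is a Saturday; the first Friday on or after it is March 18, 2044 (6 days later).
From March 18, 2044 to September 22, 2044: 13 + 30 + 31 + 30 + 31 + 31 + 22 = 188 days (rest of March, April, May, June, July, August, September).
188 ÷ 7 = 26 full weeks with remainder 6, so 26 more Fridays after the first → 27.

27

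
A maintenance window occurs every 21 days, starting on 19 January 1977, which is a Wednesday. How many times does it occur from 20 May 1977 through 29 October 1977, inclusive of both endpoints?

Occurrences land 21·i days after 19 January 1977 for i = 0, 1, 2, …
20 May 1977 is 121 days after the start; 121 ÷ 21 = 5 remainder 16; since the remainder is 16, round up to i = 6. First occurrence in the window: #7 on 25 May 1977 (6×21 = 126 days in).
29 October 1977 is 283 days after the start; 283 ÷ 21 = 13 remainder 10. Last occurrence in the window: #14 on 19 October 1977.
Occurrences #7 through #14: 8 in total.

8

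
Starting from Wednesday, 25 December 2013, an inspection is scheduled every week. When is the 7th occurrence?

The 7th occurrence is 6 intervals after the first: 6 × 7 = 42 days after 25 December 2013.
December has 31 days — 6 days to the end of December leaves 36.
January has 31 days (5 left).
5 days into February → 5 February 2014.

5 February 2014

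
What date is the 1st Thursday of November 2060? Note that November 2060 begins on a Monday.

4 November 2060

November 2060 begins on a Monday, so the first Thursday is November 4 (3 days later).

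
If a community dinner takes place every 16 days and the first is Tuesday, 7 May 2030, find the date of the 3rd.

The 3rd occurrence is 2 intervals after the first: 2 × 16 = 32 days after 7 May 2030.
May has 31 days — 24 days to the end of May leaves 8.
8 days into June → 8 June 2030.

8 June 2030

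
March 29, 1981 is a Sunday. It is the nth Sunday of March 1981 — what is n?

5th

Day 29 falls in week ⌈29/7⌉ of the month.
Days 1–7 hold the 1st Sunday, 8–14 the 2nd, 15–21 the 3rd, 22–28 the 4th, 29–31 the 5th.
29 is in the range for the 5th.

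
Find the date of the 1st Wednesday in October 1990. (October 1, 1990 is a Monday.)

October 1990 begins on a Monday, so the first Wednesday is October 3 (2 days later).

1990-10-03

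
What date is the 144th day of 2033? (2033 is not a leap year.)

January has 31 days (144 − 31 = 113 remain).
February has 28 days (113 − 28 = 85 remain).
March has 31 days (85 − 31 = 54 remain).
April has 30 days (54 − 30 = 24 remain).
24 into May → May 24.

May 24, 2033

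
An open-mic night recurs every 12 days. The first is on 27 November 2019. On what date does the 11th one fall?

26 March 2020

The 11th occurrence is 10 intervals after the first: 10 × 12 = 120 days after 27 November 2019.
November has 30 days — 3 days to the end of November leaves 117.
December has 31 days (86 left).
January has 31 days (55 left).
February has 29 days (26 left).
26 days into March → 26 March 2020.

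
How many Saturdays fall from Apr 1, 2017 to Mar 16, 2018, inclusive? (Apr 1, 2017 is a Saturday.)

50

Apr 1, 2017 is a Saturday; the first Saturday on or after it is Apr 1, 2017.
From Apr 1, 2017 to Mar 16, 2018: 274 + 75 = 349 days (rest of 2017, to Mar 16, 2018 in 2018).
349 ÷ 7 = 49 full weeks with remainder 6, so 49 more Saturdays after the first → 50.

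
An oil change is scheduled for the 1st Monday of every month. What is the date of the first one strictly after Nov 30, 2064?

Nov 2064 starts on a Saturday, so its 1st Monday is Nov 3, 2064 (2 days in).
That is not after Nov 30, 2064, so look at Dec 2064.
Dec 2064 starts on a Monday, so its 1st Monday is Dec 1, 2064.

Dec 1, 2064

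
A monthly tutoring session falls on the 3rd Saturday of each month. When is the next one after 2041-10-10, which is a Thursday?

October 2041 starts on a Tuesday; its first Saturday is the 5th, so the 3rd Saturday is the 19th — 2041-10-19.
2041-10-19 is after 2041-10-10, so that is the next one.

2041-10-19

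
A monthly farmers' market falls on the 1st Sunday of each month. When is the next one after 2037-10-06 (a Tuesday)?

2037-11-01

October 2037 starts on a Thursday, so its 1st Sunday is 2037-10-04 (3 days in).
That is not after 2037-10-06, so look at November 2037.
November 2037 starts on a Sunday, so its 1st Sunday is 2037-11-01.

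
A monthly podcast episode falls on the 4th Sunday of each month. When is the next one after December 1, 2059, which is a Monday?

December 2059 starts on a Monday; its first Sunday is the 7th, so the 4th Sunday is the 28th — December 28, 2059.
December 28, 2059 is after December 1, 2059, so that is the next one.

December 28, 2059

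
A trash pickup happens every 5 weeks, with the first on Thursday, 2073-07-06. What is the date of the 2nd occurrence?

The 2nd occurrence is 1 interval after the first: 1 × 35 = 35 days after 2073-07-06.
July has 31 days — 25 days to the end of July leaves 10.
10 days into August → 2073-08-10.

2073-08-10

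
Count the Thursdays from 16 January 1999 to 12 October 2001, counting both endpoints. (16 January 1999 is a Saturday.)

16 January 1999 is a Saturday; the first Thursday on or after it is 21 January 1999 (5 days later).
From 21 January 1999 to 12 October 2001: 344 + 366 + 285 = 995 days (rest of 1999, 2000, to 12 October 2001 in 2001).
995 ÷ 7 = 142 full weeks with remainder 1, so 142 more Thursdays after the first → 143.

143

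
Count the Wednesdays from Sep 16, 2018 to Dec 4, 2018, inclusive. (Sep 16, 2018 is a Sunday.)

11

Sep 16, 2018 is a Sunday; the first Wednesday on or after it is Sep 19, 2018 (3 days later).
From Sep 19, 2018 to Dec 4, 2018: 11 + 31 + 30 + 4 = 76 days (rest of Sep, Oct, Nov, Dec).
76 ÷ 7 = 10 full weeks with remainder 6, so 10 more Wednesdays after the first → 11.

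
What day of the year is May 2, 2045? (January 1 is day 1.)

Days in months before May: 31 + 28 + 31 + 30 = 120.
Plus 2 days into May → day 122.

122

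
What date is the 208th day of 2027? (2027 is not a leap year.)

Jul 27, 2027

Jan has 31 days (208 − 31 = 177 remain).
Feb has 28 days (177 − 28 = 149 remain).
Mar has 31 days (149 − 31 = 118 remain).
Apr has 30 days (118 − 30 = 88 remain).
May has 31 days (88 − 31 = 57 remain).
Jun has 30 days (57 − 30 = 27 remain).
27 into Jul → Jul 27.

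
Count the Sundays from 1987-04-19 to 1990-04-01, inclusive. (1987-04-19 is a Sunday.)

155

1987-04-19 is a Sunday; the first Sunday on or after it is 1987-04-19.
From 1987-04-19 to 1990-04-01: 256 + 366 + 365 + 91 = 1078 days (rest of 1987, 1988, 1989, to 1990-04-01 in 1990).
1078 ÷ 7 = 154 full weeks with remainder 0, so 154 more Sundays after the first → 155.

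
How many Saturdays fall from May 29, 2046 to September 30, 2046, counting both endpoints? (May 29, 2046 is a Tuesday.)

May 29, 2046 is a Tuesday; the first Saturday on or after it is June 2, 2046 (4 days later).
From June 2, 2046 to September 30, 2046: 28 + 31 + 31 + 30 = 120 days (rest of June, July, August, September).
120 ÷ 7 = 17 full weeks with remainder 1, so 17 more Saturdays after the first → 18.

18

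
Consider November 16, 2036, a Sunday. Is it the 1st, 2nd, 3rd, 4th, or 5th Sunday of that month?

3rd

Day 16 falls in week ⌈16/7⌉ of the month.
Days 1–7 hold the 1st Sunday, 8–14 the 2nd, 15–21 the 3rd, 22–28 the 4th, 29–31 the 5th.
16 is in the range for the 3rd.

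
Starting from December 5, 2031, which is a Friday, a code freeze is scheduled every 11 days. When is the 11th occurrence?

The 11th occurrence is 10 intervals after the first: 10 × 11 = 110 days after December 5, 2031.
December has 31 days — 26 days to the end of December leaves 84.
January has 31 days (53 left).
February has 29 days (24 left).
24 days into March → March 24, 2032.

March 24, 2032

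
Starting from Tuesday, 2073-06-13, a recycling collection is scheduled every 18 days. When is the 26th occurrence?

2074-09-06

The 26th occurrence is 25 intervals after the first: 25 × 18 = 450 days after 2073-06-13.
June has 30 days — 17 days to the end of June leaves 433.
From end of June to end of 2073 is 184 days (249 left).
January has 31 days (218 left).
February has 28 days (190 left).
March has 31 days (159 left).
April has 30 days (129 left).
May has 31 days (98 left).
June has 30 days (68 left).
July has 31 days (37 left).
August has 31 days (6 left).
6 days into September → 2074-09-06.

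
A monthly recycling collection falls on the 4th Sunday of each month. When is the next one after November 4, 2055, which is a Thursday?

November 28, 2055

November 2055 starts on a Monday; its first Sunday is the 7th, so the 4th Sunday is the 28th — November 28, 2055.
November 28, 2055 is after November 4, 2055, so that is the next one.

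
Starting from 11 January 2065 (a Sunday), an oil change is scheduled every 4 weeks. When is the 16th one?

The 16th occurrence is 15 intervals after the first: 15 × 28 = 420 days after 11 January 2065.
January has 31 days — 20 days to the end of January leaves 400.
February has 28 days (372 left).
March has 31 days (341 left).
April has 30 days (311 left).
May has 31 days (280 left).
June has 30 days (250 left).
July has 31 days (219 left).
August has 31 days (188 left).
September has 30 days (158 left).
October has 31 days (127 left).
November has 30 days (97 left).
December has 31 days (66 left).
January has 31 days (35 left).
February has 28 days (7 left).
7 days into March → 7 March 2066.

7 March 2066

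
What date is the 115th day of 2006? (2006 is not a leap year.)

April 25, 2006

January has 31 days (115 − 31 = 84 remain).
February has 28 days (84 − 28 = 56 remain).
March has 31 days (56 − 31 = 25 remain).
25 into April → April 25.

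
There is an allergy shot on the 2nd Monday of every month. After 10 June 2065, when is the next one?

June 2065 starts on a Monday; its first Monday is the 1st, so the 2nd Monday is the 8th — 8 June 2065.
That is not after 10 June 2065, so look at July 2065.
July 2065 starts on a Wednesday; its first Monday is the 6th, so the 2nd Monday is the 13th — 13 July 2065.

13 July 2065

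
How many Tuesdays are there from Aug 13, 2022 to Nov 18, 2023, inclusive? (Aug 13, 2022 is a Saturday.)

Aug 13, 2022 is a Saturday; the first Tuesday on or after it is Aug 16, 2022 (3 days later).
From Aug 16, 2022 to Nov 18, 2023: 137 + 322 = 459 days (rest of 2022, to Nov 18, 2023 in 2023).
459 ÷ 7 = 65 full weeks with remainder 4, so 65 more Tuesdays after the first → 66.

66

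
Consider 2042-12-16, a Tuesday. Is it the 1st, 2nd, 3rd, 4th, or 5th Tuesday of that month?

Day 16 falls in week ⌈16/7⌉ of the month.
Days 1–7 hold the 1st Tuesday, 8–14 the 2nd, 15–21 the 3rd, 22–28 the 4th, 29–31 the 5th.
16 is in the range for the 3rd.

3rd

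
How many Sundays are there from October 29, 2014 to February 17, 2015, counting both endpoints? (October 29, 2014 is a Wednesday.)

October 29, 2014 is a Wednesday; the first Sunday on or after it is November 2, 2014 (4 days later).
From November 2, 2014 to February 17, 2015: 28 + 31 + 31 + 17 = 107 days (rest of November, December, January, February).
107 ÷ 7 = 15 full weeks with remainder 2, so 15 more Sundays after the first → 16.

16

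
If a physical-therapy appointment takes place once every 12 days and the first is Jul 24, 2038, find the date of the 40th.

Nov 4, 2039

The 40th occurrence is 39 intervals after the first: 39 × 12 = 468 days after Jul 24, 2038.
Jul has 31 days — 7 days to the end of Jul leaves 461.
From end of Jul to end of 2038 is 153 days (308 left).
Jan has 31 days (277 left).
Feb has 28 days (249 left).
Mar has 31 days (218 left).
Apr has 30 days (188 left).
May has 31 days (157 left).
Jun has 30 days (127 left).
Jul has 31 days (96 left).
Aug has 31 days (65 left).
Sep has 30 days (35 left).
Oct has 31 days (4 left).
4 days into Nov → Nov 4, 2039.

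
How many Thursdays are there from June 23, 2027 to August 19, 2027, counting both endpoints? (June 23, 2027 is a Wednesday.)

9

June 23, 2027 is a Wednesday; the first Thursday on or after it is June 24, 2027 (1 day later).
From June 24, 2027 to August 19, 2027: 6 + 31 + 19 = 56 days (rest of June, July, August).
56 ÷ 7 = 8 full weeks with remainder 0, so 8 more Thursdays after the first → 9.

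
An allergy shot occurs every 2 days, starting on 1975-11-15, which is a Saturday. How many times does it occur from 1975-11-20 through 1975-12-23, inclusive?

17

Occurrences land 2·i days after 1975-11-15 for i = 0, 1, 2, …
1975-11-20 is 5 days after the start; 5 ÷ 2 = 2 remainder 1; since the remainder is 1, round up to i = 3. First occurrence in the window: #4 on 1975-11-21 (3×2 = 6 days in).
1975-12-23 is 38 days after the start; 38 ÷ 2 = 19 remainder 0. Last occurrence in the window: #20 on 1975-12-23.
Occurrences #4 through #20: 17 in total.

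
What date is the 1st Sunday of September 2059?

2059-09-07

The first Sunday of September 2059 is September 7.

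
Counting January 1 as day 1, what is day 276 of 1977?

Jan has 31 days (276 − 31 = 245 remain).
Feb has 28 days (245 − 28 = 217 remain).
Mar has 31 days (217 − 31 = 186 remain).
Apr has 30 days (186 − 30 = 156 remain).
May has 31 days (156 − 31 = 125 remain).
Jun has 30 days (125 − 30 = 95 remain).
Jul has 31 days (95 − 31 = 64 remain).
Aug has 31 days (64 − 31 = 33 remain).
Sep has 30 days (33 − 30 = 3 remain).
3 into Oct → Oct 3.

Oct 3, 1977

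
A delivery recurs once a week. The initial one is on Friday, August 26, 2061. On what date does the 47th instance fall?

The 47th occurrence is 46 intervals after the first: 46 × 7 = 322 days after August 26, 2061.
August has 31 days — 5 days to the end of August leaves 317.
September has 30 days (287 left).
October has 31 days (256 left).
November has 30 days (226 left).
December has 31 days (195 left).
January has 31 days (164 left).
February has 28 days (136 left).
March has 31 days (105 left).
April has 30 days (75 left).
May has 31 days (44 left).
June has 30 days (14 left).
14 days into July → July 14, 2062.

July 14, 2062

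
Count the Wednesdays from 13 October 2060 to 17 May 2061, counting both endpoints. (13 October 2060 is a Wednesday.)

13 October 2060 is a Wednesday; the first Wednesday on or after it is 13 October 2060.
From 13 October 2060 to 17 May 2061: 18 + 30 + 31 + 31 + 28 + 31 + 30 + 17 = 216 days (rest of October, November, December, January, February, March, April, May).
216 ÷ 7 = 30 full weeks with remainder 6, so 30 more Wednesdays after the first → 31.

31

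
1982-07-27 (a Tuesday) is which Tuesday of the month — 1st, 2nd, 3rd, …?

4th

Day 27 falls in week ⌈27/7⌉ of the month.
Days 1–7 hold the 1st Tuesday, 8–14 the 2nd, 15–21 the 3rd, 22–28 the 4th, 29–31 the 5th.
27 is in the range for the 4th.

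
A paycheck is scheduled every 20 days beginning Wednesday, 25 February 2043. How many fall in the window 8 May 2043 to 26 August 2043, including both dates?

Occurrences land 20·i days after 25 February 2043 for i = 0, 1, 2, …
8 May 2043 is 72 days after the start; 72 ÷ 20 = 3 remainder 12; since the remainder is 12, round up to i = 4. First occurrence in the window: #5 on 16 May 2043 (4×20 = 80 days in).
26 August 2043 is 182 days after the start; 182 ÷ 20 = 9 remainder 2. Last occurrence in the window: #10 on 24 August 2043.
Occurrences #5 through #10: 6 in total.

6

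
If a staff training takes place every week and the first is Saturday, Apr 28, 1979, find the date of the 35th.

Dec 22, 1979

The 35th occurrence is 34 intervals after the first: 34 × 7 = 238 days after Apr 28, 1979.
Apr has 30 days — 2 days to the end of Apr leaves 236.
May has 31 days (205 left).
Jun has 30 days (175 left).
Jul has 31 days (144 left).
Aug has 31 days (113 left).
Sep has 30 days (83 left).
Oct has 31 days (52 left).
Nov has 30 days (22 left).
22 days into Dec → Dec 22, 1979.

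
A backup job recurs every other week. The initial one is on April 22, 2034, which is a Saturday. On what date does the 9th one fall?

The 9th occurrence is 8 intervals after the first: 8 × 14 = 112 days after April 22, 2034.
April has 30 days — 8 days to the end of April leaves 104.
May has 31 days (73 left).
June has 30 days (43 left).
July has 31 days (12 left).
12 days into August → August 12, 2034.

August 12, 2034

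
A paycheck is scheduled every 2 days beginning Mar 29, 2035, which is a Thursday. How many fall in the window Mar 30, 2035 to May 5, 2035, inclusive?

Occurrences land 2·i days after Mar 29, 2035 for i = 0, 1, 2, …
Mar 30, 2035 is 1 day after the start; 1 ÷ 2 = 0 remainder 1; since the remainder is 1, round up to i = 1. First occurrence in the window: #2 on Mar 31, 2035 (1×2 = 2 days in).
May 5, 2035 is 37 days after the start; 37 ÷ 2 = 18 remainder 1. Last occurrence in the window: #19 on May 4, 2035.
Occurrences #2 through #19: 18 in total.

18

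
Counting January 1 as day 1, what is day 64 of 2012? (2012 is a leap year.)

Jan has 31 days (64 − 31 = 33 remain).
Feb has 29 days (33 − 29 = 4 remain).
4 into Mar → Mar 4.

Mar 4, 2012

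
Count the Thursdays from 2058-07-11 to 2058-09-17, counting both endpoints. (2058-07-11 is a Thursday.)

10

2058-07-11 is a Thursday; the first Thursday on or after it is 2058-07-11.
From 2058-07-11 to 2058-09-17: 20 + 31 + 17 = 68 days (rest of July, August, September).
68 ÷ 7 = 9 full weeks with remainder 5, so 9 more Thursdays after the first → 10.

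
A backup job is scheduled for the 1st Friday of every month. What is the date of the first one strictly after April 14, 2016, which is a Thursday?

May 6, 2016

April 2016 starts on a Friday, so its 1st Friday is April 1, 2016.
That is not after April 14, 2016, so look at May 2016.
May 2016 starts on a Sunday, so its 1st Friday is May 6, 2016 (5 days in).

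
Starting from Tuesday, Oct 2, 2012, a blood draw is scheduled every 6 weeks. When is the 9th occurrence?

The 9th occurrence is 8 intervals after the first: 8 × 42 = 336 days after Oct 2, 2012.
Oct has 31 days — 29 days to the end of Oct leaves 307.
Nov has 30 days (277 left).
Dec has 31 days (246 left).
Jan has 31 days (215 left).
Feb has 28 days (187 left).
Mar has 31 days (156 left).
Apr has 30 days (126 left).
May has 31 days (95 left).
Jun has 30 days (65 left).
Jul has 31 days (34 left).
Aug has 31 days (3 left).
3 days into Sep → Sep 3, 2013.

Sep 3, 2013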